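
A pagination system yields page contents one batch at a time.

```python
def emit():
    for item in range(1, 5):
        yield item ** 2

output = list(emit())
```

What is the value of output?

Step 1: For each item in range(1, 5), yield item**2:
  item=1: yield 1**2 = 1
  item=2: yield 2**2 = 4
  item=3: yield 3**2 = 9
  item=4: yield 4**2 = 16
Therefore output = [1, 4, 9, 16].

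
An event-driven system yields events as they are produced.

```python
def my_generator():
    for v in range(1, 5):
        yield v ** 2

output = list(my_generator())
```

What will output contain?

Step 1: For each v in range(1, 5), yield v**2:
  v=1: yield 1**2 = 1
  v=2: yield 2**2 = 4
  v=3: yield 3**2 = 9
  v=4: yield 4**2 = 16
Therefore output = [1, 4, 9, 16].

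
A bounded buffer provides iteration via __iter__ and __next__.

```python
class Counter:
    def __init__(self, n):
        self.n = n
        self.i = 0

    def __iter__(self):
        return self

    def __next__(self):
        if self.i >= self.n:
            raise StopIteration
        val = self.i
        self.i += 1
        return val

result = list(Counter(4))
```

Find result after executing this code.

Step 1: Counter(4) creates an iterator counting 0 to 3.
Step 2: list() consumes all values: [0, 1, 2, 3].
Therefore result = [0, 1, 2, 3].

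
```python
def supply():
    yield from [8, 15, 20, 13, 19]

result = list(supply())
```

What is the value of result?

Step 1: yield from delegates to the iterable, yielding each element.
Step 2: Collected values: [8, 15, 20, 13, 19].
Therefore result = [8, 15, 20, 13, 19].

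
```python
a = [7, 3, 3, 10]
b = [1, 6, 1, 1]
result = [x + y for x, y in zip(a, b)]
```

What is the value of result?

Step 1: Add corresponding elements:
  7 + 1 = 8
  3 + 6 = 9
  3 + 1 = 4
  10 + 1 = 11
Therefore result = [8, 9, 4, 11].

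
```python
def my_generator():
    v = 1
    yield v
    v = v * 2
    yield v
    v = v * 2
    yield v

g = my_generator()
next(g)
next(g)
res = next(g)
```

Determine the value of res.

Step 1: Trace through generator execution:
  Yield 1: v starts at 1, yield 1
  Yield 2: v = 1 * 2 = 2, yield 2
  Yield 3: v = 2 * 2 = 4, yield 4
Step 2: First next() gets 1, second next() gets the second value, third next() yields 4.
Therefore res = 4.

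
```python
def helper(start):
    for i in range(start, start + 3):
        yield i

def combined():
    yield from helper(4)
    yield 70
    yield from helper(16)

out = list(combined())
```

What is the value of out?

Step 1: combined() delegates to helper(4):
  yield 4
  yield 5
  yield 6
Step 2: yield 70
Step 3: Delegates to helper(16):
  yield 16
  yield 17
  yield 18
Therefore out = [4, 5, 6, 70, 16, 17, 18].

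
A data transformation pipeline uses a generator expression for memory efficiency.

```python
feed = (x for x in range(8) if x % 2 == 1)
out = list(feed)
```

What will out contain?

Step 1: Filter range(8) keeping only odd values:
  x=0: even, excluded
  x=1: odd, included
  x=2: even, excluded
  x=3: odd, included
  x=4: even, excluded
  x=5: odd, included
  x=6: even, excluded
  x=7: odd, included
Therefore out = [1, 3, 5, 7].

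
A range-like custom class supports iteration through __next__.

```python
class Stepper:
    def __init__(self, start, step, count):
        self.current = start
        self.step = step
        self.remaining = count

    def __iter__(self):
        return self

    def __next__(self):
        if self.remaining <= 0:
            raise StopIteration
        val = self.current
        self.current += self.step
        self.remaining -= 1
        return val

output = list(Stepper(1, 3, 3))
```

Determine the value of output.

Step 1: Stepper starts at 1, increments by 3, for 3 steps:
  Yield 1, then current += 3
  Yield 4, then current += 3
  Yield 7, then current += 3
Therefore output = [1, 4, 7].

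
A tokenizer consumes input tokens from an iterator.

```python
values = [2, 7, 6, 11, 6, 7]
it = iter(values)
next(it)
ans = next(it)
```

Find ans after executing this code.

Step 1: Create iterator over [2, 7, 6, 11, 6, 7].
Step 2: next() consumes 2.
Step 3: next() returns 7.
Therefore ans = 7.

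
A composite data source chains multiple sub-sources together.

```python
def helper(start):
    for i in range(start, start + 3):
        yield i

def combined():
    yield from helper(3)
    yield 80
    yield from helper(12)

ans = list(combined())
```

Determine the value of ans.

Step 1: combined() delegates to helper(3):
  yield 3
  yield 4
  yield 5
Step 2: yield 80
Step 3: Delegates to helper(12):
  yield 12
  yield 13
  yield 14
Therefore ans = [3, 4, 5, 80, 12, 13, 14].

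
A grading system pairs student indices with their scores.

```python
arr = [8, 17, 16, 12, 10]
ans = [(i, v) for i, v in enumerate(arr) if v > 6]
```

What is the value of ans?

Step 1: Filter enumerate([8, 17, 16, 12, 10]) keeping v > 6:
  (0, 8): 8 > 6, included
  (1, 17): 17 > 6, included
  (2, 16): 16 > 6, included
  (3, 12): 12 > 6, included
  (4, 10): 10 > 6, included
Therefore ans = [(0, 8), (1, 17), (2, 16), (3, 12), (4, 10)].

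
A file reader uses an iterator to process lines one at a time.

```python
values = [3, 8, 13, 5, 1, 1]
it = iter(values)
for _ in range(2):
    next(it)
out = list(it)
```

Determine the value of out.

Step 1: Create iterator over [3, 8, 13, 5, 1, 1].
Step 2: Advance 2 positions (consuming [3, 8]).
Step 3: list() collects remaining elements: [13, 5, 1, 1].
Therefore out = [13, 5, 1, 1].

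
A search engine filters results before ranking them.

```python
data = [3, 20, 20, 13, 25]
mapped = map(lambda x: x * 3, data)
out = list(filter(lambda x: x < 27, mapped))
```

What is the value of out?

Step 1: Map x * 3:
  3 -> 9
  20 -> 60
  20 -> 60
  13 -> 39
  25 -> 75
Step 2: Filter for < 27:
  9: kept
  60: removed
  60: removed
  39: removed
  75: removed
Therefore out = [9].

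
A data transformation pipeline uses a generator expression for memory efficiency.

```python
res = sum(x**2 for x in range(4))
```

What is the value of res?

Step 1: Compute x**2 for each x in range(4):
  x=0: 0**2 = 0
  x=1: 1**2 = 1
  x=2: 2**2 = 4
  x=3: 3**2 = 9
Step 2: sum = 0 + 1 + 4 + 9 = 14.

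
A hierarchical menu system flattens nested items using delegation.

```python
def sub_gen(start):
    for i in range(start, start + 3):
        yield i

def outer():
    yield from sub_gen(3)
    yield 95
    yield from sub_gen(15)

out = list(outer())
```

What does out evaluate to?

Step 1: outer() delegates to sub_gen(3):
  yield 3
  yield 4
  yield 5
Step 2: yield 95
Step 3: Delegates to sub_gen(15):
  yield 15
  yield 16
  yield 17
Therefore out = [3, 4, 5, 95, 15, 16, 17].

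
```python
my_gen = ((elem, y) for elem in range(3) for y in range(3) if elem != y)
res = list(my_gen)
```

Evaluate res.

Step 1: Nested generator over range(3) x range(3) where elem != y:
  (0, 0): excluded (elem == y)
  (0, 1): included
  (0, 2): included
  (1, 0): included
  (1, 1): excluded (elem == y)
  (1, 2): included
  (2, 0): included
  (2, 1): included
  (2, 2): excluded (elem == y)
Therefore res = [(0, 1), (0, 2), (1, 0), (1, 2), (2, 0), (2, 1)].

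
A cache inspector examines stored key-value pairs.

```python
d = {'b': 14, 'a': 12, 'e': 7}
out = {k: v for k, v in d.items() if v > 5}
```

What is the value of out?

Step 1: Filter items where value > 5:
  'b': 14 > 5: kept
  'a': 12 > 5: kept
  'e': 7 > 5: kept
Therefore out = {'b': 14, 'a': 12, 'e': 7}.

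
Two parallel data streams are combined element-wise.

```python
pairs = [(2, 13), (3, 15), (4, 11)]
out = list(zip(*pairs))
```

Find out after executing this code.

Step 1: zip(*pairs) transposes: unzips [(2, 13), (3, 15), (4, 11)] into separate sequences.
Step 2: First elements: (2, 3, 4), second elements: (13, 15, 11).
Therefore out = [(2, 3, 4), (13, 15, 11)].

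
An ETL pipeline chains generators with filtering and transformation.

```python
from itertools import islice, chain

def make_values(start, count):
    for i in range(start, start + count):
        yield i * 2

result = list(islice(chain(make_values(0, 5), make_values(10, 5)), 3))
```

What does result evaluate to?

Step 1: make_values(0, 5) yields [0, 2, 4, 6, 8].
Step 2: make_values(10, 5) yields [20, 22, 24, 26, 28].
Step 3: chain concatenates: [0, 2, 4, 6, 8, 20, 22, 24, 26, 28].
Step 4: islice takes first 3: [0, 2, 4].
Therefore result = [0, 2, 4].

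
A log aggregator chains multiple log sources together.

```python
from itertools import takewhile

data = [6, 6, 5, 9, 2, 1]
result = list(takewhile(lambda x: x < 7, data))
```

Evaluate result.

Step 1: takewhile stops at first element >= 7:
  6 < 7: take
  6 < 7: take
  5 < 7: take
  9 >= 7: stop
Therefore result = [6, 6, 5].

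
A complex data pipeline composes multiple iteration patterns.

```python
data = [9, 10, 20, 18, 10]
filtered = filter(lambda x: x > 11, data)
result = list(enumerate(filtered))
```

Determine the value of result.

Step 1: Filter [9, 10, 20, 18, 10] for > 11: [20, 18].
Step 2: enumerate re-indexes from 0: [(0, 20), (1, 18)].
Therefore result = [(0, 20), (1, 18)].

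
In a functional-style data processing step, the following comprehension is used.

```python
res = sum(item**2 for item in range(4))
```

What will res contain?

Step 1: Compute item**2 for each item in range(4):
  item=0: 0**2 = 0
  item=1: 1**2 = 1
  item=2: 2**2 = 4
  item=3: 3**2 = 9
Step 2: sum = 0 + 1 + 4 + 9 = 14.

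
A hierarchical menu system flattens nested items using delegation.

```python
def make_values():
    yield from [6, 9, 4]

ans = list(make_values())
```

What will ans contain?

Step 1: yield from delegates to the iterable, yielding each element.
Step 2: Collected values: [6, 9, 4].
Therefore ans = [6, 9, 4].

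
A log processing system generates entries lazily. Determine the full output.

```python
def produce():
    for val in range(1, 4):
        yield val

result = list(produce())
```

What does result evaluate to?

Step 1: The generator yields each value from range(1, 4).
Step 2: list() consumes all yields: [1, 2, 3].
Therefore result = [1, 2, 3].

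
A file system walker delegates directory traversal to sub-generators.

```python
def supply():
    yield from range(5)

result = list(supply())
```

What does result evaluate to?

Step 1: yield from delegates to the iterable, yielding each element.
Step 2: Collected values: [0, 1, 2, 3, 4].
Therefore result = [0, 1, 2, 3, 4].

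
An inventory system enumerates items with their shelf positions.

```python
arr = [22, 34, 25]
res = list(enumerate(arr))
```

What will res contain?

Step 1: enumerate pairs each element with its index:
  (0, 22)
  (1, 34)
  (2, 25)
Therefore res = [(0, 22), (1, 34), (2, 25)].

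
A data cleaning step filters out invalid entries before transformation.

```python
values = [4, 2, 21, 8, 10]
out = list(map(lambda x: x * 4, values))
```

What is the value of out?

Step 1: Apply lambda x: x * 4 to each element:
  4 -> 16
  2 -> 8
  21 -> 84
  8 -> 32
  10 -> 40
Therefore out = [16, 8, 84, 32, 40].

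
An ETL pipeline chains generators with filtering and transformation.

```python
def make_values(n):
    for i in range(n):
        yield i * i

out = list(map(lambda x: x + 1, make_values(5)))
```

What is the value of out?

Step 1: make_values(5) yields squares: [0, 1, 4, 9, 16].
Step 2: map adds 1 to each: [1, 2, 5, 10, 17].
Therefore out = [1, 2, 5, 10, 17].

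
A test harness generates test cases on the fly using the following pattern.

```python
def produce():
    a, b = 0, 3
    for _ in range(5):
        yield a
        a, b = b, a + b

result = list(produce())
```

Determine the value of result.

Step 1: Fibonacci-like sequence starting with a=0, b=3:
  Iteration 1: yield a=0, then a,b = 3,3
  Iteration 2: yield a=3, then a,b = 3,6
  Iteration 3: yield a=3, then a,b = 6,9
  Iteration 4: yield a=6, then a,b = 9,15
  Iteration 5: yield a=9, then a,b = 15,24
Therefore result = [0, 3, 3, 6, 9].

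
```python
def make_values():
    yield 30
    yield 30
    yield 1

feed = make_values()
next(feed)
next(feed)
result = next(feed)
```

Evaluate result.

Step 1: make_values() creates a generator.
Step 2: next(feed) yields 30 (consumed and discarded).
Step 3: next(feed) yields 30 (consumed and discarded).
Step 4: next(feed) yields 1, assigned to result.
Therefore result = 1.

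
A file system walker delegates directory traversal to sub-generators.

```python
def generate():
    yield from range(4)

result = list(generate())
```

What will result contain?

Step 1: yield from delegates to the iterable, yielding each element.
Step 2: Collected values: [0, 1, 2, 3].
Therefore result = [0, 1, 2, 3].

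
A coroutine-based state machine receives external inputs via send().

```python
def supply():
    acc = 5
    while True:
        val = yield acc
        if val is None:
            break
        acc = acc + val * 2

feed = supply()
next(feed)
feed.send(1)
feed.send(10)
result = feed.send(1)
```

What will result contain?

Step 1: next() -> yield acc=5.
Step 2: send(1) -> val=1, acc = 5 + 1*2 = 7, yield 7.
Step 3: send(10) -> val=10, acc = 7 + 10*2 = 27, yield 27.
Step 4: send(1) -> val=1, acc = 27 + 1*2 = 29, yield 29.
Therefore result = 29.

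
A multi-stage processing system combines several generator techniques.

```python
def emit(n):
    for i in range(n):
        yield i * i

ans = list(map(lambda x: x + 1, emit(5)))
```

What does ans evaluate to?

Step 1: emit(5) yields squares: [0, 1, 4, 9, 16].
Step 2: map adds 1 to each: [1, 2, 5, 10, 17].
Therefore ans = [1, 2, 5, 10, 17].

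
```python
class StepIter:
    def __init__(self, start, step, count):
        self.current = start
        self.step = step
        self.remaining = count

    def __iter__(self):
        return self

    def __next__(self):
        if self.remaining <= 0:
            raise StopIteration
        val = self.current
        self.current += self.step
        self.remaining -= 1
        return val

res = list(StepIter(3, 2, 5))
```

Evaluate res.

Step 1: StepIter starts at 3, increments by 2, for 5 steps:
  Yield 3, then current += 2
  Yield 5, then current += 2
  Yield 7, then current += 2
  Yield 9, then current += 2
  Yield 11, then current += 2
Therefore res = [3, 5, 7, 9, 11].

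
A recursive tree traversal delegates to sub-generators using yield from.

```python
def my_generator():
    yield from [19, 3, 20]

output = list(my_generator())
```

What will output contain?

Step 1: yield from delegates to the iterable, yielding each element.
Step 2: Collected values: [19, 3, 20].
Therefore output = [19, 3, 20].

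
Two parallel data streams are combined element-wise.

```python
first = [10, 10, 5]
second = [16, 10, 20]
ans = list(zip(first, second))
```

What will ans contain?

Step 1: zip pairs elements at same index:
  Index 0: (10, 16)
  Index 1: (10, 10)
  Index 2: (5, 20)
Therefore ans = [(10, 16), (10, 10), (5, 20)].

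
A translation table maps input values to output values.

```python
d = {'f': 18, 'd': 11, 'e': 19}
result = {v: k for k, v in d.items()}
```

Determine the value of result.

Step 1: Invert dict (swap keys and values):
  'f': 18 -> 18: 'f'
  'd': 11 -> 11: 'd'
  'e': 19 -> 19: 'e'
Therefore result = {18: 'f', 11: 'd', 19: 'e'}.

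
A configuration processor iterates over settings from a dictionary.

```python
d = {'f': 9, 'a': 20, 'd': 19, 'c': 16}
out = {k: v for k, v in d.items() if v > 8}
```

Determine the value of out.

Step 1: Filter items where value > 8:
  'f': 9 > 8: kept
  'a': 20 > 8: kept
  'd': 19 > 8: kept
  'c': 16 > 8: kept
Therefore out = {'f': 9, 'a': 20, 'd': 19, 'c': 16}.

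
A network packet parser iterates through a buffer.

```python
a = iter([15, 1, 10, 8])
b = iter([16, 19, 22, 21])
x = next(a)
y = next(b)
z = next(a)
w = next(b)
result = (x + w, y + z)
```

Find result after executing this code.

Step 1: a iterates [15, 1, 10, 8], b iterates [16, 19, 22, 21].
Step 2: x = next(a) = 15, y = next(b) = 16.
Step 3: z = next(a) = 1, w = next(b) = 19.
Step 4: result = (15 + 19, 16 + 1) = (34, 17).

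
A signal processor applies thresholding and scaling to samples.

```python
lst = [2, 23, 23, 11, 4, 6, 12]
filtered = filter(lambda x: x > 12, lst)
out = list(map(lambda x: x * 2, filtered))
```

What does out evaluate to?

Step 1: Filter lst for elements > 12:
  2: removed
  23: kept
  23: kept
  11: removed
  4: removed
  6: removed
  12: removed
Step 2: Map x * 2 on filtered [23, 23]:
  23 -> 46
  23 -> 46
Therefore out = [46, 46].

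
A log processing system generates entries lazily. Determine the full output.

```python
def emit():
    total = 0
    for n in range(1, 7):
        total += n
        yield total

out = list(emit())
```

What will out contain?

Step 1: Generator accumulates running sum:
  n=1: total = 1, yield 1
  n=2: total = 3, yield 3
  n=3: total = 6, yield 6
  n=4: total = 10, yield 10
  n=5: total = 15, yield 15
  n=6: total = 21, yield 21
Therefore out = [1, 3, 6, 10, 15, 21].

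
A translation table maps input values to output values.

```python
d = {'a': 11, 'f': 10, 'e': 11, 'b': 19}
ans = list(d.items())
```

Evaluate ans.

Step 1: d.items() returns (key, value) pairs in insertion order.
Therefore ans = [('a', 11), ('f', 10), ('e', 11), ('b', 19)].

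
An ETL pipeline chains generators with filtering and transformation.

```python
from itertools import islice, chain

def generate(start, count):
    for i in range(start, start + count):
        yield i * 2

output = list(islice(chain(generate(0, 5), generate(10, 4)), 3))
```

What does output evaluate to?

Step 1: generate(0, 5) yields [0, 2, 4, 6, 8].
Step 2: generate(10, 4) yields [20, 22, 24, 26].
Step 3: chain concatenates: [0, 2, 4, 6, 8, 20, 22, 24, 26].
Step 4: islice takes first 3: [0, 2, 4].
Therefore output = [0, 2, 4].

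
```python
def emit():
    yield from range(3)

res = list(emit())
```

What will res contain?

Step 1: yield from delegates to the iterable, yielding each element.
Step 2: Collected values: [0, 1, 2].
Therefore res = [0, 1, 2].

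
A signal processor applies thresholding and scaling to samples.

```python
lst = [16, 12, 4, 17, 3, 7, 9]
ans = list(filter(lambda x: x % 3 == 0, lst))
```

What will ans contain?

Step 1: Filter elements divisible by 3:
  16 % 3 = 1: removed
  12 % 3 = 0: kept
  4 % 3 = 1: removed
  17 % 3 = 2: removed
  3 % 3 = 0: kept
  7 % 3 = 1: removed
  9 % 3 = 0: kept
Therefore ans = [12, 3, 9].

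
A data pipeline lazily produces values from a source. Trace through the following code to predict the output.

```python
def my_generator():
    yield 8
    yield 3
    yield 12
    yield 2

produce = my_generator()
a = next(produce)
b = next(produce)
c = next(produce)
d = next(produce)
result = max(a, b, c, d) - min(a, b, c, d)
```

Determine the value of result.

Step 1: Create generator and consume all values:
  a = next(produce) = 8
  b = next(produce) = 3
  c = next(produce) = 12
  d = next(produce) = 2
Step 2: max = 12, min = 2, result = 12 - 2 = 10.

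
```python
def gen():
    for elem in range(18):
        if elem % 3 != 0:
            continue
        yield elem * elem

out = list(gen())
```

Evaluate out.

Step 1: Only yield elem**2 when elem is divisible by 3:
  elem=0: 0 % 3 == 0, yield 0**2 = 0
  elem=3: 3 % 3 == 0, yield 3**2 = 9
  elem=6: 6 % 3 == 0, yield 6**2 = 36
  elem=9: 9 % 3 == 0, yield 9**2 = 81
  elem=12: 12 % 3 == 0, yield 12**2 = 144
  elem=15: 15 % 3 == 0, yield 15**2 = 225
Therefore out = [0, 9, 36, 81, 144, 225].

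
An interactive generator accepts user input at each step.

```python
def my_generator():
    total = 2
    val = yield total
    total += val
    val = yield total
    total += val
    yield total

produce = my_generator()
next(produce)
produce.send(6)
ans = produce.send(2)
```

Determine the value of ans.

Step 1: next() -> yield total=2.
Step 2: send(6) -> val=6, total = 2+6 = 8, yield 8.
Step 3: send(2) -> val=2, total = 8+2 = 10, yield 10.
Therefore ans = 10.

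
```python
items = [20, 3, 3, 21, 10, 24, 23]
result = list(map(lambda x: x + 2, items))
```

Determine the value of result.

Step 1: Apply lambda x: x + 2 to each element:
  20 -> 22
  3 -> 5
  3 -> 5
  21 -> 23
  10 -> 12
  24 -> 26
  23 -> 25
Therefore result = [22, 5, 5, 23, 12, 26, 25].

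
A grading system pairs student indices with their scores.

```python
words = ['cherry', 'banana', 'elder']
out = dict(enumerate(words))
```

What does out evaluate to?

Step 1: enumerate pairs indices with words:
  0 -> 'cherry'
  1 -> 'banana'
  2 -> 'elder'
Therefore out = {0: 'cherry', 1: 'banana', 2: 'elder'}.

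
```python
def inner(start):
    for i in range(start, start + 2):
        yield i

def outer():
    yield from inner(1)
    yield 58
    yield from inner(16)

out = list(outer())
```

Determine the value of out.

Step 1: outer() delegates to inner(1):
  yield 1
  yield 2
Step 2: yield 58
Step 3: Delegates to inner(16):
  yield 16
  yield 17
Therefore out = [1, 2, 58, 16, 17].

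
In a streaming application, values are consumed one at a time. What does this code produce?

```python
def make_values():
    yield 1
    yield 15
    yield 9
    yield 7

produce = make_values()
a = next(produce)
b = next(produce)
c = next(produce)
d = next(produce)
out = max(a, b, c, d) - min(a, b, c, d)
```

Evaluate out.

Step 1: Create generator and consume all values:
  a = next(produce) = 1
  b = next(produce) = 15
  c = next(produce) = 9
  d = next(produce) = 7
Step 2: max = 15, min = 1, out = 15 - 1 = 14.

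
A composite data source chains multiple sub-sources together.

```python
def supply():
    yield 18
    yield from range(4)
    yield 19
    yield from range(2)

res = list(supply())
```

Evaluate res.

Step 1: Trace yields in order:
  yield 18
  yield 0
  yield 1
  yield 2
  yield 3
  yield 19
  yield 0
  yield 1
Therefore res = [18, 0, 1, 2, 3, 19, 0, 1].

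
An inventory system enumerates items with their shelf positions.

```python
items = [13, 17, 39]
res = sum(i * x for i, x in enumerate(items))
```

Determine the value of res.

Step 1: Compute i * x for each (i, x) in enumerate([13, 17, 39]):
  i=0, x=13: 0*13 = 0
  i=1, x=17: 1*17 = 17
  i=2, x=39: 2*39 = 78
Step 2: sum = 0 + 17 + 78 = 95.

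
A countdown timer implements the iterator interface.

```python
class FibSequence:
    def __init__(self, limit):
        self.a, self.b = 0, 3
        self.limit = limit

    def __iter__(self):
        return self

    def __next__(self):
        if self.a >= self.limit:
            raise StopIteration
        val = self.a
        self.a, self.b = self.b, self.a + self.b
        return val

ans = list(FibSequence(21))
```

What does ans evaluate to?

Step 1: Fibonacci-like sequence (a=0, b=3) until >= 21:
  Yield 0, then a,b = 3,3
  Yield 3, then a,b = 3,6
  Yield 3, then a,b = 6,9
  Yield 6, then a,b = 9,15
  Yield 9, then a,b = 15,24
  Yield 15, then a,b = 24,39
Step 2: 24 >= 21, stop.
Therefore ans = [0, 3, 3, 6, 9, 15].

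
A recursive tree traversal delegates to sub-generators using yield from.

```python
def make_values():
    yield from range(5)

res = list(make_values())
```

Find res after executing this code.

Step 1: yield from delegates to the iterable, yielding each element.
Step 2: Collected values: [0, 1, 2, 3, 4].
Therefore res = [0, 1, 2, 3, 4].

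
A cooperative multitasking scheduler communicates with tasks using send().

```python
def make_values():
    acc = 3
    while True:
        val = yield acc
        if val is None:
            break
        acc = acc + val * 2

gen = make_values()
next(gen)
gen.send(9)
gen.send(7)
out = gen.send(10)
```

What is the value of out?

Step 1: next() -> yield acc=3.
Step 2: send(9) -> val=9, acc = 3 + 9*2 = 21, yield 21.
Step 3: send(7) -> val=7, acc = 21 + 7*2 = 35, yield 35.
Step 4: send(10) -> val=10, acc = 35 + 10*2 = 55, yield 55.
Therefore out = 55.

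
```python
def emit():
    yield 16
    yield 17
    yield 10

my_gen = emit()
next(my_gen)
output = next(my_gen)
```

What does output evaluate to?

Step 1: emit() creates a generator.
Step 2: next(my_gen) yields 16 (consumed and discarded).
Step 3: next(my_gen) yields 17, assigned to output.
Therefore output = 17.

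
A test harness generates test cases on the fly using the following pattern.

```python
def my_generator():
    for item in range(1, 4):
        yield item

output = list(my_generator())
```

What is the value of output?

Step 1: The generator yields each value from range(1, 4).
Step 2: list() consumes all yields: [1, 2, 3].
Therefore output = [1, 2, 3].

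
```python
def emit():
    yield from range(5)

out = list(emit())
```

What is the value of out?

Step 1: yield from delegates to the iterable, yielding each element.
Step 2: Collected values: [0, 1, 2, 3, 4].
Therefore out = [0, 1, 2, 3, 4].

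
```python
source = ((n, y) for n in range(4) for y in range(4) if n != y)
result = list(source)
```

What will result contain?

Step 1: Nested generator over range(4) x range(4) where n != y:
  (0, 0): excluded (n == y)
  (0, 1): included
  (0, 2): included
  (0, 3): included
  (1, 0): included
  (1, 1): excluded (n == y)
  (1, 2): included
  (1, 3): included
  (2, 0): included
  (2, 1): included
  (2, 2): excluded (n == y)
  (2, 3): included
  (3, 0): included
  (3, 1): included
  (3, 2): included
  (3, 3): excluded (n == y)
Therefore result = [(0, 1), (0, 2), (0, 3), (1, 0), (1, 2), (1, 3), (2, 0), (2, 1), (2, 3), (3, 0), (3, 1), (3, 2)].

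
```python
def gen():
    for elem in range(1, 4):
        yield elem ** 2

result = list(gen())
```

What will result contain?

Step 1: For each elem in range(1, 4), yield elem**2:
  elem=1: yield 1**2 = 1
  elem=2: yield 2**2 = 4
  elem=3: yield 3**2 = 9
Therefore result = [1, 4, 9].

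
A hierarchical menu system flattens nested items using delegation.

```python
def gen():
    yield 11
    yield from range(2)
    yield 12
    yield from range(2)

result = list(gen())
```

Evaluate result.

Step 1: Trace yields in order:
  yield 11
  yield 0
  yield 1
  yield 12
  yield 0
  yield 1
Therefore result = [11, 0, 1, 12, 0, 1].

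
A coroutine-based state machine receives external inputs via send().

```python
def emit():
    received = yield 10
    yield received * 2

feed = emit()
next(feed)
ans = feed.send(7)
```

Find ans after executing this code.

Step 1: next(feed) advances to first yield, producing 10.
Step 2: send(7) resumes, received = 7.
Step 3: yield received * 2 = 7 * 2 = 14.
Therefore ans = 14.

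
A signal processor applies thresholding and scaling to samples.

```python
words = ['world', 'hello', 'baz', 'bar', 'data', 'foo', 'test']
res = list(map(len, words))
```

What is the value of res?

Step 1: Map len() to each word:
  'world' -> 5
  'hello' -> 5
  'baz' -> 3
  'bar' -> 3
  'data' -> 4
  'foo' -> 3
  'test' -> 4
Therefore res = [5, 5, 3, 3, 4, 3, 4].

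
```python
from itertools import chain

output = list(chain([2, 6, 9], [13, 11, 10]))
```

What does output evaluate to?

Step 1: chain() concatenates iterables: [2, 6, 9] + [13, 11, 10].
Therefore output = [2, 6, 9, 13, 11, 10].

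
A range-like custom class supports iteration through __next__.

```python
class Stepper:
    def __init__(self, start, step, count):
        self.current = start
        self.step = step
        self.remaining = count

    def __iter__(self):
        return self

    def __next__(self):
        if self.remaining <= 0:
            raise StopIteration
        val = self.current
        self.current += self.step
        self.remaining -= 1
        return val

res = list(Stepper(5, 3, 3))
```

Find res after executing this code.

Step 1: Stepper starts at 5, increments by 3, for 3 steps:
  Yield 5, then current += 3
  Yield 8, then current += 3
  Yield 11, then current += 3
Therefore res = [5, 8, 11].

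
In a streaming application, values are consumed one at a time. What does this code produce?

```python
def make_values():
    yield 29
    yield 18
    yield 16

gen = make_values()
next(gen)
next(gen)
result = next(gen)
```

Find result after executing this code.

Step 1: make_values() creates a generator.
Step 2: next(gen) yields 29 (consumed and discarded).
Step 3: next(gen) yields 18 (consumed and discarded).
Step 4: next(gen) yields 16, assigned to result.
Therefore result = 16.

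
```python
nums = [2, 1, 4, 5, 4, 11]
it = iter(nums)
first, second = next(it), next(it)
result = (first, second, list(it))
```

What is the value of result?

Step 1: Create iterator over [2, 1, 4, 5, 4, 11].
Step 2: first = 2, second = 1.
Step 3: Remaining elements: [4, 5, 4, 11].
Therefore result = (2, 1, [4, 5, 4, 11]).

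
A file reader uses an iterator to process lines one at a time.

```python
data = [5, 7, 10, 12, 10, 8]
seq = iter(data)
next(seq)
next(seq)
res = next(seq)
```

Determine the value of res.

Step 1: Create iterator over [5, 7, 10, 12, 10, 8].
Step 2: next() consumes 5.
Step 3: next() consumes 7.
Step 4: next() returns 10.
Therefore res = 10.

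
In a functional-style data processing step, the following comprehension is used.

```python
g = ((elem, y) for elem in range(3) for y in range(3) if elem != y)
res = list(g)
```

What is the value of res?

Step 1: Nested generator over range(3) x range(3) where elem != y:
  (0, 0): excluded (elem == y)
  (0, 1): included
  (0, 2): included
  (1, 0): included
  (1, 1): excluded (elem == y)
  (1, 2): included
  (2, 0): included
  (2, 1): included
  (2, 2): excluded (elem == y)
Therefore res = [(0, 1), (0, 2), (1, 0), (1, 2), (2, 0), (2, 1)].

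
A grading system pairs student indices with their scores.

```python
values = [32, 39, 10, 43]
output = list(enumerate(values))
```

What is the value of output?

Step 1: enumerate pairs each element with its index:
  (0, 32)
  (1, 39)
  (2, 10)
  (3, 43)
Therefore output = [(0, 32), (1, 39), (2, 10), (3, 43)].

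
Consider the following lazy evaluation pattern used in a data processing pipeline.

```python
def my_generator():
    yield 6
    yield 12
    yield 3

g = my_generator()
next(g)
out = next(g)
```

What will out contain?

Step 1: my_generator() creates a generator.
Step 2: next(g) yields 6 (consumed and discarded).
Step 3: next(g) yields 12, assigned to out.
Therefore out = 12.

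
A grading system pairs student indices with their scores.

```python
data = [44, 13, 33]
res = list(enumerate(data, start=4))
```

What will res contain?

Step 1: enumerate with start=4:
  (4, 44)
  (5, 13)
  (6, 33)
Therefore res = [(4, 44), (5, 13), (6, 33)].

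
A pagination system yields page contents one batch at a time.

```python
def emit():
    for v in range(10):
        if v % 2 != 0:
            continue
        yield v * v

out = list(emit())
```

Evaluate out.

Step 1: Only yield v**2 when v is divisible by 2:
  v=0: 0 % 2 == 0, yield 0**2 = 0
  v=2: 2 % 2 == 0, yield 2**2 = 4
  v=4: 4 % 2 == 0, yield 4**2 = 16
  v=6: 6 % 2 == 0, yield 6**2 = 36
  v=8: 8 % 2 == 0, yield 8**2 = 64
Therefore out = [0, 4, 16, 36, 64].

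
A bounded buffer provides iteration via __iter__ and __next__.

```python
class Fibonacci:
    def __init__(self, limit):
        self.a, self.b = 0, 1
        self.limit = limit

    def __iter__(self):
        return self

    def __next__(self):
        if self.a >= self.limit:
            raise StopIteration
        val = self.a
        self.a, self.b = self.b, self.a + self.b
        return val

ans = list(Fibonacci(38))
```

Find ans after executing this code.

Step 1: Fibonacci-like sequence (a=0, b=1) until >= 38:
  Yield 0, then a,b = 1,1
  Yield 1, then a,b = 1,2
  Yield 1, then a,b = 2,3
  Yield 2, then a,b = 3,5
  Yield 3, then a,b = 5,8
  Yield 5, then a,b = 8,13
  Yield 8, then a,b = 13,21
  Yield 13, then a,b = 21,34
  Yield 21, then a,b = 34,55
  Yield 34, then a,b = 55,89
Step 2: 55 >= 38, stop.
Therefore ans = [0, 1, 1, 2, 3, 5, 8, 13, 21, 34].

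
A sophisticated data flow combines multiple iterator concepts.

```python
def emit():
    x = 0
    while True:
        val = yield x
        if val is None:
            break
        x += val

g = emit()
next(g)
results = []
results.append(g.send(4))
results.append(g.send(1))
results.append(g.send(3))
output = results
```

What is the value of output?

Step 1: next(g) -> yield 0.
Step 2: send(4) -> x = 4, yield 4.
Step 3: send(1) -> x = 5, yield 5.
Step 4: send(3) -> x = 8, yield 8.
Therefore output = [4, 5, 8].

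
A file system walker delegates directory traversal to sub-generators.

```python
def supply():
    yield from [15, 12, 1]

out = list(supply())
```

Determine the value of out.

Step 1: yield from delegates to the iterable, yielding each element.
Step 2: Collected values: [15, 12, 1].
Therefore out = [15, 12, 1].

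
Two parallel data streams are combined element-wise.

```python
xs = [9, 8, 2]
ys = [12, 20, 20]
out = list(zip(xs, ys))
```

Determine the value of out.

Step 1: zip pairs elements at same index:
  Index 0: (9, 12)
  Index 1: (8, 20)
  Index 2: (2, 20)
Therefore out = [(9, 12), (8, 20), (2, 20)].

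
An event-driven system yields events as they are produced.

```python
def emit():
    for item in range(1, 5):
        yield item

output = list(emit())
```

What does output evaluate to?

Step 1: The generator yields each value from range(1, 5).
Step 2: list() consumes all yields: [1, 2, 3, 4].
Therefore output = [1, 2, 3, 4].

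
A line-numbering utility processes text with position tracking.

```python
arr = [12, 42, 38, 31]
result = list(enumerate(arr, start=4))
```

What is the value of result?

Step 1: enumerate with start=4:
  (4, 12)
  (5, 42)
  (6, 38)
  (7, 31)
Therefore result = [(4, 12), (5, 42), (6, 38), (7, 31)].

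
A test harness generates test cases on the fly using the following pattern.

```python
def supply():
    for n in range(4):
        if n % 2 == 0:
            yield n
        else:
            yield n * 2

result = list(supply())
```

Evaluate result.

Step 1: For each n in range(4), yield n if even, else n*2:
  n=0 (even): yield 0
  n=1 (odd): yield 1*2 = 2
  n=2 (even): yield 2
  n=3 (odd): yield 3*2 = 6
Therefore result = [0, 2, 2, 6].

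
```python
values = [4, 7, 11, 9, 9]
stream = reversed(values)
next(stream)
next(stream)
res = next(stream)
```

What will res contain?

Step 1: reversed([4, 7, 11, 9, 9]) gives iterator: [9, 9, 11, 7, 4].
Step 2: First next() = 9, second next() = 9.
Step 3: Third next() = 11.
Therefore res = 11.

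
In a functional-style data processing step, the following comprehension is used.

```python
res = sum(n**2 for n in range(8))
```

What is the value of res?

Step 1: Compute n**2 for each n in range(8):
  n=0: 0**2 = 0
  n=1: 1**2 = 1
  n=2: 2**2 = 4
  n=3: 3**2 = 9
  n=4: 4**2 = 16
  n=5: 5**2 = 25
  n=6: 6**2 = 36
  n=7: 7**2 = 49
Step 2: sum = 0 + 1 + 4 + 9 + 16 + 25 + 36 + 49 = 140.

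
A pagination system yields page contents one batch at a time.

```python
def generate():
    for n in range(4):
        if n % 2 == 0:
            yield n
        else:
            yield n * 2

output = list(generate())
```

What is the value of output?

Step 1: For each n in range(4), yield n if even, else n*2:
  n=0 (even): yield 0
  n=1 (odd): yield 1*2 = 2
  n=2 (even): yield 2
  n=3 (odd): yield 3*2 = 6
Therefore output = [0, 2, 2, 6].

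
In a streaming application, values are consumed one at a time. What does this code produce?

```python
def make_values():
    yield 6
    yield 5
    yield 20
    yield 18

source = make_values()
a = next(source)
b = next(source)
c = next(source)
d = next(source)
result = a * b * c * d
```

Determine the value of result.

Step 1: Create generator and consume all values:
  a = next(source) = 6
  b = next(source) = 5
  c = next(source) = 20
  d = next(source) = 18
Step 2: result = 6 * 5 * 20 * 18 = 10800.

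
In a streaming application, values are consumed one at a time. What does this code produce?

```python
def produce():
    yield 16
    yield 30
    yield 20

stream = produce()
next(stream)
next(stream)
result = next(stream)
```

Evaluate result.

Step 1: produce() creates a generator.
Step 2: next(stream) yields 16 (consumed and discarded).
Step 3: next(stream) yields 30 (consumed and discarded).
Step 4: next(stream) yields 20, assigned to result.
Therefore result = 20.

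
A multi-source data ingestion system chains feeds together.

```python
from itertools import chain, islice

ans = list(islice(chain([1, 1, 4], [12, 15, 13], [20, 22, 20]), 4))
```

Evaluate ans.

Step 1: chain([1, 1, 4], [12, 15, 13], [20, 22, 20]) = [1, 1, 4, 12, 15, 13, 20, 22, 20].
Step 2: islice takes first 4 elements: [1, 1, 4, 12].
Therefore ans = [1, 1, 4, 12].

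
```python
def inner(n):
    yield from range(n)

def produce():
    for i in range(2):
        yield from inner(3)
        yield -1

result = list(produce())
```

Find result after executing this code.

Step 1: For each i in range(2):
  i=0: yield from inner(3) -> [0, 1, 2], then yield -1
  i=1: yield from inner(3) -> [0, 1, 2], then yield -1
Therefore result = [0, 1, 2, -1, 0, 1, 2, -1].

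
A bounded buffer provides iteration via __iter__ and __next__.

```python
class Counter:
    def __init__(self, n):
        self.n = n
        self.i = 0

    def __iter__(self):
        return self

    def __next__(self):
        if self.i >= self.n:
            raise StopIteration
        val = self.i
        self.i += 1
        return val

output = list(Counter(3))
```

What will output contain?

Step 1: Counter(3) creates an iterator counting 0 to 2.
Step 2: list() consumes all values: [0, 1, 2].
Therefore output = [0, 1, 2].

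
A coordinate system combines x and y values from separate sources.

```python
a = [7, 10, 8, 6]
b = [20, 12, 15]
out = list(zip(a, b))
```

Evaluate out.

Step 1: zip stops at shortest (len(a)=4, len(b)=3):
  Index 0: (7, 20)
  Index 1: (10, 12)
  Index 2: (8, 15)
Step 2: Last element of a (6) has no pair, dropped.
Therefore out = [(7, 20), (10, 12), (8, 15)].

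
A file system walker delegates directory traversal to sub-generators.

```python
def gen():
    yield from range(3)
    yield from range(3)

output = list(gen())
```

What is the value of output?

Step 1: Trace yields in order:
  yield 0
  yield 1
  yield 2
  yield 0
  yield 1
  yield 2
Therefore output = [0, 1, 2, 0, 1, 2].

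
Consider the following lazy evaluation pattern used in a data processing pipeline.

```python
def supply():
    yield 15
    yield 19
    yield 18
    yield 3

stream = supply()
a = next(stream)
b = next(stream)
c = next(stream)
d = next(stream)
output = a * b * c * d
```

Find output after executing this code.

Step 1: Create generator and consume all values:
  a = next(stream) = 15
  b = next(stream) = 19
  c = next(stream) = 18
  d = next(stream) = 3
Step 2: output = 15 * 19 * 18 * 3 = 15390.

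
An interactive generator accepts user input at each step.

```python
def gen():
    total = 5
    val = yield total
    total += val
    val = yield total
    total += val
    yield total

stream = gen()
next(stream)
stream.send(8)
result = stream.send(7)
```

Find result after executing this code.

Step 1: next() -> yield total=5.
Step 2: send(8) -> val=8, total = 5+8 = 13, yield 13.
Step 3: send(7) -> val=7, total = 13+7 = 20, yield 20.
Therefore result = 20.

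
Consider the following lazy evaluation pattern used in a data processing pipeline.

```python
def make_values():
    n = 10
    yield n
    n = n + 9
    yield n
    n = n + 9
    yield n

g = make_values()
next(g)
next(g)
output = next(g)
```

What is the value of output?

Step 1: Trace through generator execution:
  Yield 1: n starts at 10, yield 10
  Yield 2: n = 10 + 9 = 19, yield 19
  Yield 3: n = 19 + 9 = 28, yield 28
Step 2: First next() gets 10, second next() gets the second value, third next() yields 28.
Therefore output = 28.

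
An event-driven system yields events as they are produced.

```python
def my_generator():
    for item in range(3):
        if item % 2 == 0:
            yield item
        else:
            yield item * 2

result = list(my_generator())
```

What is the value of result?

Step 1: For each item in range(3), yield item if even, else item*2:
  item=0 (even): yield 0
  item=1 (odd): yield 1*2 = 2
  item=2 (even): yield 2
Therefore result = [0, 2, 2].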